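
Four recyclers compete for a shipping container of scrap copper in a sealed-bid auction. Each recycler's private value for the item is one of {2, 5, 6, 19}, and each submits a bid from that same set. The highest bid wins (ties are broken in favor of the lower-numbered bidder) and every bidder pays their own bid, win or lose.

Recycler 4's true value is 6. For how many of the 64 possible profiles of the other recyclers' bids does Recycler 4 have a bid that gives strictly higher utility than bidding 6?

Others bid (2, 2, 2): truth gives 0; bid 5 gives 1 > 0. Violating.
Others bid (2, 2, 6): truth gives -6; bid 2 gives -2 > -6. Violating.
Others bid (2, 2, 19): truth gives -6; bid 2 gives -2 > -6. Violating.
Others bid (2, 5, 6): truth gives -6; bid 2 gives -2 > -6. Violating.
Others bid (2, 2, 5): truth gives 0; no alternative beats it.
Others bid (2, 5, 2): truth gives 0; no alternative beats it.
(Checking all 64 profiles: 57 have a profitable deviation, 7 do not.)

57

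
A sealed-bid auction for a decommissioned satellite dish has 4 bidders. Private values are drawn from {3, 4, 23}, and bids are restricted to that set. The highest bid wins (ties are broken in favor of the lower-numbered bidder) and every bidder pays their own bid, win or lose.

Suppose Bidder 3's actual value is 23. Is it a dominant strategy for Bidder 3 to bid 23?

Consider the case where Bidder 1 bids 3, Bidder 2 bids 3 and Bidder 4 bids 3.
Truthful bid 23: wins, pays 23, utility 23 - 23 = 0.
Bid 4 instead: wins, pays 4, utility 23 - 4 = 19.
Since 19 > 0, bidding 4 is strictly better here, so truthful bidding is not dominant.

No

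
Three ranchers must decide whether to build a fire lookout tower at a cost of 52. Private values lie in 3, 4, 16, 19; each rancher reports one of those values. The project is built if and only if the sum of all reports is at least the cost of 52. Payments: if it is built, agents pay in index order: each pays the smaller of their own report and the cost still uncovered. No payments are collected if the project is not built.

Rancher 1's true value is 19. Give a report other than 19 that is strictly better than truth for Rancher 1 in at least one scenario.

Suppose Rancher 2 reports 19 and Rancher 3 reports 19.
Report 19: project built, pays 19, utility 19 - 19 = 0.
Report 16: project built, pays 16, utility 19 - 16 = 3.
So reporting 16 beats truth here (3 > 0).

16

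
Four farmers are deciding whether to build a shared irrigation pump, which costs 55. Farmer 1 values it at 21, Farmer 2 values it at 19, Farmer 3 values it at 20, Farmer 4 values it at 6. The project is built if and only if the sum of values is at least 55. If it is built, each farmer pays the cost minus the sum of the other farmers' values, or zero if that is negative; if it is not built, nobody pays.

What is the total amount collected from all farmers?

27

Total value 66 ≥ cost 55, so it is built.
Farmer 1: others sum to 45; max(0, 55 - 45) = 10.
Farmer 2: others sum to 47; max(0, 55 - 47) = 8.
Farmer 3: others sum to 46; max(0, 55 - 46) = 9.
Farmer 4: others sum to 60; max(0, 55 - 60) = 0.
Total collected = 10 + 8 + 9 + 0 = 27.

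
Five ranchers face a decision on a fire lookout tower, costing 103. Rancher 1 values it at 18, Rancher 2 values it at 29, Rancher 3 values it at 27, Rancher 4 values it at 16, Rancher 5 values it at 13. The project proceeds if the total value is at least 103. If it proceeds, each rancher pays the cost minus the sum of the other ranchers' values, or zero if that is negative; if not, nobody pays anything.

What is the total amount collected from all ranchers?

Total value 103 ≥ cost 103, so it is built.
Rancher 1: others sum to 85; max(0, 103 - 85) = 18.
Rancher 2: others sum to 74; max(0, 103 - 74) = 29.
Rancher 3: others sum to 76; max(0, 103 - 76) = 27.
Rancher 4: others sum to 87; max(0, 103 - 87) = 16.
Rancher 5: others sum to 90; max(0, 103 - 90) = 13.
Total collected = 18 + 29 + 27 + 16 + 13 = 103.

103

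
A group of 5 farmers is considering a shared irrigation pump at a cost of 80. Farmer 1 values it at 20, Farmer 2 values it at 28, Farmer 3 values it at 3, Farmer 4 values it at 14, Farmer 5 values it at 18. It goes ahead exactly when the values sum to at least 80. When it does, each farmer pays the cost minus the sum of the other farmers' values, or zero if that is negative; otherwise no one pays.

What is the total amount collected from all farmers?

Total value 83 ≥ cost 80, so it is built.
Farmer 1: others sum to 63; max(0, 80 - 63) = 17.
Farmer 2: others sum to 55; max(0, 80 - 55) = 25.
Farmer 3: others sum to 80; max(0, 80 - 80) = 0.
Farmer 4: others sum to 69; max(0, 80 - 69) = 11.
Farmer 5: others sum to 65; max(0, 80 - 65) = 15.
Total collected = 17 + 25 + 0 + 11 + 15 = 68.

68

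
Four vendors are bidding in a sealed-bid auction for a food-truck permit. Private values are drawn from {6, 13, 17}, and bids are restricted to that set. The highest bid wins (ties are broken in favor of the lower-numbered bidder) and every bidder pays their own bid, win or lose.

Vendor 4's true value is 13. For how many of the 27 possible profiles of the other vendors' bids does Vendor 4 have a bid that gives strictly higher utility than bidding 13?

Others bid (6, 6, 13): truth gives -13; bid 17 gives -4 > -13. Violating.
Others bid (6, 6, 17): truth gives -13; bid 6 gives -6 > -13. Violating.
Others bid (6, 13, 6): truth gives -13; bid 17 gives -4 > -13. Violating.
Others bid (6, 13, 13): truth gives -13; bid 17 gives -4 > -13. Violating.
Others bid (6, 6, 6): truth gives 0; no alternative beats it.
(Checking all 27 profiles: 26 have a profitable deviation, 1 does not.)

26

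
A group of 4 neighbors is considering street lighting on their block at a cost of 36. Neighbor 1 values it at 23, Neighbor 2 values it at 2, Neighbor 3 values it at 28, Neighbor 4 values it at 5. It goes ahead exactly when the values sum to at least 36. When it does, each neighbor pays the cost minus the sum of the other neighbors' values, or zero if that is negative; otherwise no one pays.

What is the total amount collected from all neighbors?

Total value 58 ≥ cost 36, so it is built.
Neighbor 1: others sum to 35; max(0, 36 - 35) = 1.
Neighbor 2: others sum to 56; max(0, 36 - 56) = 0.
Neighbor 3: others sum to 30; max(0, 36 - 30) = 6.
Neighbor 4: others sum to 53; max(0, 36 - 53) = 0.
Total collected = 1 + 0 + 6 + 0 = 7.

7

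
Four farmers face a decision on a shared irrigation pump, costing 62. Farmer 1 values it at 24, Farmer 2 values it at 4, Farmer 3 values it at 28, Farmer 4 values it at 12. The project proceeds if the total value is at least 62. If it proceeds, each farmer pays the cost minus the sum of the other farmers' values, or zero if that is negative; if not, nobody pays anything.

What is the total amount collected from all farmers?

Total value 68 ≥ cost 62, so it is built.
Farmer 1: others sum to 44; max(0, 62 - 44) = 18.
Farmer 2: others sum to 64; max(0, 62 - 64) = 0.
Farmer 3: others sum to 40; max(0, 62 - 40) = 22.
Farmer 4: others sum to 56; max(0, 62 - 56) = 6.
Total collected = 18 + 0 + 22 + 6 = 46.

46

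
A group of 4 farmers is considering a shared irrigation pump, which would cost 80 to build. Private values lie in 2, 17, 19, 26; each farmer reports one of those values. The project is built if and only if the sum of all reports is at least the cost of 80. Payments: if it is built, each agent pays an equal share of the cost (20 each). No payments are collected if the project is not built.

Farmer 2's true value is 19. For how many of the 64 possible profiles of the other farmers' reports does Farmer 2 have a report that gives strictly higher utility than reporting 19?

15

Others report (17, 19, 26): truth gives -1; report 2 gives 0 > -1. Violating.
Others report (17, 26, 19): truth gives -1; report 2 gives 0 > -1. Violating.
Others report (17, 26, 26): truth gives -1; report 2 gives 0 > -1. Violating.
Others report (19, 17, 26): truth gives -1; report 2 gives 0 > -1. Violating.
Others report (2, 2, 2): truth gives 0; no alternative beats it.
Others report (2, 2, 17): truth gives 0; no alternative beats it.
(Checking all 64 profiles: 15 have a profitable deviation, 49 do not.)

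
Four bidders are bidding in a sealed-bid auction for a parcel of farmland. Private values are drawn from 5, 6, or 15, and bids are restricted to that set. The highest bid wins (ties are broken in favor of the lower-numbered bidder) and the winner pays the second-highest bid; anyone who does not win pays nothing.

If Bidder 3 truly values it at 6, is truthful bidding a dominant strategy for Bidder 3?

Check each profile of the others' bids and compare truth against every alternative bid.
Others bid (5, 5, 5): truth gives 1, best alternative gives 1.
Others bid (5, 5, 6): truth gives 0, best alternative gives 0.
Others bid (5, 5, 15): truth gives 0, best alternative gives 0.
Others bid (5, 6, 5): truth gives 0, best alternative gives 0.
Others bid (5, 6, 6): truth gives 0, best alternative gives 0.
Others bid (5, 6, 15): truth gives 0, best alternative gives 0.
(Remaining 21 profiles checked similarly; truth is weakly best in each.)
In every case the truthful bid is at least as good as any alternative, so it is a dominant strategy.

Yes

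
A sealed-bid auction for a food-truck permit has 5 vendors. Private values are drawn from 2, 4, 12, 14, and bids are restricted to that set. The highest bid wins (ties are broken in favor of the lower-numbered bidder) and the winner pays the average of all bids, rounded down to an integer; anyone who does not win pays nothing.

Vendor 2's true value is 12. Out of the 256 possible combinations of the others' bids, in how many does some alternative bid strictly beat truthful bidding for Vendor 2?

Others bid (2, 2, 2, 2): truth gives 8; bid 4 gives 10 > 8. Violating.
Others bid (2, 2, 2, 4): truth gives 8; bid 4 gives 10 > 8. Violating.
Others bid (2, 2, 2, 14): truth gives 0; bid 14 gives 6 > 0. Violating.
Others bid (2, 2, 4, 2): truth gives 8; bid 4 gives 10 > 8. Violating.
Others bid (2, 2, 2, 12): truth gives 6; no alternative beats it.
Others bid (2, 2, 4, 12): truth gives 6; no alternative beats it.
(Checking all 256 profiles: 137 have a profitable deviation, 119 do not.)

137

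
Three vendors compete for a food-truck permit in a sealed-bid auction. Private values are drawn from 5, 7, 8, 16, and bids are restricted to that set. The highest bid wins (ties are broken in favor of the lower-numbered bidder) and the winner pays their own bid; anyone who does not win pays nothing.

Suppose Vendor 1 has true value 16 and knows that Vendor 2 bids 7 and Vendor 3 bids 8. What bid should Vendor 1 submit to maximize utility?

8

Bid 5: loses, pays 0, utility 0.
Bid 7: loses, pays 0, utility 0.
Bid 8: wins, pays 8, utility 16 - 8 = 8.
Bid 16: wins, pays 16, utility 16 - 16 = 0.
The best choice is 8 with utility 8.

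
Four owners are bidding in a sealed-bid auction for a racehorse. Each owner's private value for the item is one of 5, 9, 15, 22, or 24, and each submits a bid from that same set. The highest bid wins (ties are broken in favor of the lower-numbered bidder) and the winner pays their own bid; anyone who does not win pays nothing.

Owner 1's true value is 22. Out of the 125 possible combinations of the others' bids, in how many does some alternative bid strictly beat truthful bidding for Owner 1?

Others bid (5, 5, 5): truth gives 0; bid 5 gives 17 > 0. Violating.
Others bid (5, 5, 9): truth gives 0; bid 9 gives 13 > 0. Violating.
Others bid (5, 5, 15): truth gives 0; bid 15 gives 7 > 0. Violating.
Others bid (5, 9, 5): truth gives 0; bid 9 gives 13 > 0. Violating.
Others bid (5, 5, 22): truth gives 0; no alternative beats it.
Others bid (5, 5, 24): truth gives 0; no alternative beats it.
(Checking all 125 profiles: 27 have a profitable deviation, 98 do not.)

27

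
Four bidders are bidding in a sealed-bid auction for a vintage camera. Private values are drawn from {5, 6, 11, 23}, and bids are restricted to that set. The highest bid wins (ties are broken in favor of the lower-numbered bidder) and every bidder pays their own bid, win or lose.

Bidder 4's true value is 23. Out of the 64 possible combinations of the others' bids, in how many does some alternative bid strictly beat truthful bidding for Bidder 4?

Others bid (5, 5, 5): truth gives 0; bid 6 gives 17 > 0. Violating.
Others bid (5, 5, 6): truth gives 0; bid 11 gives 12 > 0. Violating.
Others bid (5, 5, 23): truth gives -23; bid 5 gives -5 > -23. Violating.
Others bid (5, 6, 5): truth gives 0; bid 11 gives 12 > 0. Violating.
Others bid (5, 5, 11): truth gives 0; no alternative beats it.
Others bid (5, 6, 11): truth gives 0; no alternative beats it.
(Checking all 64 profiles: 45 have a profitable deviation, 19 do not.)

45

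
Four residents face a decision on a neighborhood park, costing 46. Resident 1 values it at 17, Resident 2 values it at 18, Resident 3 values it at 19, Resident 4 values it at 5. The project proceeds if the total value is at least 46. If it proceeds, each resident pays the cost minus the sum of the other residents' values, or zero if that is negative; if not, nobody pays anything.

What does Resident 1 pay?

Total value 59 ≥ cost 46, so the project is built.
The other residents' values sum to 42.
Cost minus that sum is 46 - 42 = 4.

4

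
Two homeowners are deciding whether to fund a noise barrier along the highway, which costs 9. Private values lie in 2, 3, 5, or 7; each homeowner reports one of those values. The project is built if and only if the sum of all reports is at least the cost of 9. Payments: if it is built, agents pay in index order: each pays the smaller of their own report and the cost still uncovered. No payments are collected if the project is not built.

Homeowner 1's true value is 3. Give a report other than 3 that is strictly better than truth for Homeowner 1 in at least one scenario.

Suppose Homeowner 2 reports 7.
Report 3: project built, pays 3, utility 3 - 3 = 0.
Report 2: project built, pays 2, utility 3 - 2 = 1.
So reporting 2 beats truth here (1 > 0).

2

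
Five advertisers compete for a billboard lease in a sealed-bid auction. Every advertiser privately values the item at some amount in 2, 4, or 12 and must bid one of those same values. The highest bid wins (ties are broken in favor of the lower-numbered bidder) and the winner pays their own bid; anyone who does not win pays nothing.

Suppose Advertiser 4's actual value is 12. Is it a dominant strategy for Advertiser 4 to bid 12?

Consider the case where Advertiser 1 bids 2, Advertiser 2 bids 2, Advertiser 3 bids 2 and Advertiser 5 bids 2.
Truthful bid 12: wins, pays 12, utility 12 - 12 = 0.
Bid 4 instead: wins, pays 4, utility 12 - 4 = 8.
Since 8 > 0, bidding 4 is strictly better here, so truthful bidding is not dominant.

No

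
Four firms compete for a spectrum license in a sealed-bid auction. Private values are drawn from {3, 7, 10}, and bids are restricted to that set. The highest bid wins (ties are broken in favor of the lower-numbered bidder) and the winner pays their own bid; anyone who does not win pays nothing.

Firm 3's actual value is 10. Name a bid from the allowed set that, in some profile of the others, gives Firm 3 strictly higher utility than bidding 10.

Suppose Firm 1 bids 3, Firm 2 bids 3 and Firm 4 bids 3.
Bid 10: wins, pays 10, utility 10 - 10 = 0.
Bid 7: wins, pays 7, utility 10 - 7 = 3.
So bidding 7 beats truth here (3 > 0).

7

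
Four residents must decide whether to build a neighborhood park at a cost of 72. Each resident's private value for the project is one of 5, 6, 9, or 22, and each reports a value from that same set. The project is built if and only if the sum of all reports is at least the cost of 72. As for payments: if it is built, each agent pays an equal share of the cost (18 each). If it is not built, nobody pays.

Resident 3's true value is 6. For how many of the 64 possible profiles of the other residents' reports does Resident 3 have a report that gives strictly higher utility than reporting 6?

1

Others report (22, 22, 22): truth gives -12; report 5 gives 0 > -12. Violating.
Others report (5, 5, 5): truth gives 0; no alternative beats it.
Others report (5, 5, 6): truth gives 0; no alternative beats it.
(Checking all 64 profiles: 1 has a profitable deviation, 63 do not.)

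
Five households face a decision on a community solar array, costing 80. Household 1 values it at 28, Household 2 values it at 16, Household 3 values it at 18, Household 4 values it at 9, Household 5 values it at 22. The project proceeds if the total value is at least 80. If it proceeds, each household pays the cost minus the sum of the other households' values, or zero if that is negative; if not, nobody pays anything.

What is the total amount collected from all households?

32

Total value 93 ≥ cost 80, so it is built.
Household 1: others sum to 65; max(0, 80 - 65) = 15.
Household 2: others sum to 77; max(0, 80 - 77) = 3.
Household 3: others sum to 75; max(0, 80 - 75) = 5.
Household 4: others sum to 84; max(0, 80 - 84) = 0.
Household 5: others sum to 71; max(0, 80 - 71) = 9.
Total collected = 15 + 3 + 5 + 0 + 9 = 32.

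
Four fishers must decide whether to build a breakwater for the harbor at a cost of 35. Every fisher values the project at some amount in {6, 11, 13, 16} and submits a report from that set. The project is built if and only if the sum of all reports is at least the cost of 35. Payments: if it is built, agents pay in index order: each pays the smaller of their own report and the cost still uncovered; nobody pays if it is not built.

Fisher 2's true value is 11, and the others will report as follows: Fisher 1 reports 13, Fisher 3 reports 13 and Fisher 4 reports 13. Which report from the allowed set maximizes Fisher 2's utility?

Report 6: project built, pays 6, utility 11 - 6 = 5.
Report 11: project built, pays 11, utility 11 - 11 = 0.
Report 13: project built, pays 13, utility 11 - 13 = -2.
Report 16: project built, pays 16, utility 11 - 16 = -5.
The best choice is 6 with utility 5.

6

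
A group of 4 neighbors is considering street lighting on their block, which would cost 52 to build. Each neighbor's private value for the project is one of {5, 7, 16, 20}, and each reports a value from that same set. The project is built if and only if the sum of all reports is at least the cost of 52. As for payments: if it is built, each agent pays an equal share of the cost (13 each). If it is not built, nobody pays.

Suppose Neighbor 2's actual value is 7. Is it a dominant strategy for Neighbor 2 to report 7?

Consider the case where Neighbor 1 reports 5, Neighbor 3 reports 20 and Neighbor 4 reports 20.
Truthful report 7: project built, pays 13, utility 7 - 13 = -6.
Report 5 instead: project not built, utility 0.
Since 0 > -6, reporting 5 is strictly better here, so truthful reporting is not dominant.

No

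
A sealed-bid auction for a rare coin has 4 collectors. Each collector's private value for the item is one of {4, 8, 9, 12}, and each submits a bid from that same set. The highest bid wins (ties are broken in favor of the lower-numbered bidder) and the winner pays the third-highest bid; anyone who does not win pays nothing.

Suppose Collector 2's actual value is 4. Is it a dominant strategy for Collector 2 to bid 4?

Yes

Check each profile of the others' bids and compare truth against every alternative bid.
Others bid (4, 8, 8): truth gives 0, best alternative gives -4.
Others bid (4, 4, 4): truth gives 0, best alternative gives 0.
Others bid (4, 4, 8): truth gives 0, best alternative gives 0.
Others bid (4, 4, 9): truth gives 0, best alternative gives 0.
Others bid (4, 4, 12): truth gives 0, best alternative gives 0.
Others bid (4, 8, 4): truth gives 0, best alternative gives 0.
(Remaining 58 profiles checked similarly; truth is weakly best in each.)
In every case the truthful bid is at least as good as any alternative, so it is a dominant strategy.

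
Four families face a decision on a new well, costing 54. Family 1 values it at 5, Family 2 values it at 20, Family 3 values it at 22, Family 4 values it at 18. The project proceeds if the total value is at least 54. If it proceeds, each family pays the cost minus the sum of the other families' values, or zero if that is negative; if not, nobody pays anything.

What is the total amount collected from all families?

27

Total value 65 ≥ cost 54, so it is built.
Family 1: others sum to 60; max(0, 54 - 60) = 0.
Family 2: others sum to 45; max(0, 54 - 45) = 9.
Family 3: others sum to 43; max(0, 54 - 43) = 11.
Family 4: others sum to 47; max(0, 54 - 47) = 7.
Total collected = 0 + 9 + 11 + 7 = 27.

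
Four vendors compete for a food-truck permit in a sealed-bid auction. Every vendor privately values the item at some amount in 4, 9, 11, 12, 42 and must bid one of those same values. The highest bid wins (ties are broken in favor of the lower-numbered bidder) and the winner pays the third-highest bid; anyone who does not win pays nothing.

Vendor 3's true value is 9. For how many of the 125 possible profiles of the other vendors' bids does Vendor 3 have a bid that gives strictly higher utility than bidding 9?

9

Others bid (4, 4, 11): truth gives 0; bid 11 gives 5 > 0. Violating.
Others bid (4, 4, 12): truth gives 0; bid 12 gives 5 > 0. Violating.
Others bid (4, 4, 42): truth gives 0; bid 42 gives 5 > 0. Violating.
Others bid (4, 9, 4): truth gives 0; bid 11 gives 5 > 0. Violating.
Others bid (4, 4, 4): truth gives 5; no alternative beats it.
Others bid (4, 4, 9): truth gives 5; no alternative beats it.
(Checking all 125 profiles: 9 have a profitable deviation, 116 do not.)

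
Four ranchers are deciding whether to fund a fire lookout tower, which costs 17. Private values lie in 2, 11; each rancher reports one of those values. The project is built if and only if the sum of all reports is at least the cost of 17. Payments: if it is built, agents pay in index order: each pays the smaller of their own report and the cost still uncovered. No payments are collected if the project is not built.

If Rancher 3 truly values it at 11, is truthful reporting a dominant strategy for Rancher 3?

Consider the case where Rancher 1 reports 2, Rancher 2 reports 2 and Rancher 4 reports 11.
Truthful report 11: project built, pays 11, utility 11 - 11 = 0.
Report 2 instead: project built, pays 2, utility 11 - 2 = 9.
Since 9 > 0, reporting 2 is strictly better here, so truthful reporting is not dominant.

No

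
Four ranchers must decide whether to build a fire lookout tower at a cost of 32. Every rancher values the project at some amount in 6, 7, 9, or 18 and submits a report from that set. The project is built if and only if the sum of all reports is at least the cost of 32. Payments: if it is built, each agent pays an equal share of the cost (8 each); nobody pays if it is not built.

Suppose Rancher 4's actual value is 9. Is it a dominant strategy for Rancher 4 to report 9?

Consider the case where Rancher 1 reports 6, Rancher 2 reports 6 and Rancher 3 reports 6.
Truthful report 9: project not built, utility 0.
Report 18 instead: project built, pays 8, utility 9 - 8 = 1.
Since 1 > 0, reporting 18 is strictly better here, so truthful reporting is not dominant.

No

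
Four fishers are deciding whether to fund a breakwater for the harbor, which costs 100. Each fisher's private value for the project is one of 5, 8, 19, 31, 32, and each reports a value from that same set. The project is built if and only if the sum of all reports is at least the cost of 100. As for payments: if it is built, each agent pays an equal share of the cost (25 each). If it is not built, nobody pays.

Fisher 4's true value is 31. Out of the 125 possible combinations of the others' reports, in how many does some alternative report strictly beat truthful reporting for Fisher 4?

6

Others report (5, 31, 32): truth gives 0; report 32 gives 6 > 0. Violating.
Others report (5, 32, 31): truth gives 0; report 32 gives 6 > 0. Violating.
Others report (31, 5, 32): truth gives 0; report 32 gives 6 > 0. Violating.
Others report (31, 32, 5): truth gives 0; report 32 gives 6 > 0. Violating.
Others report (5, 5, 5): truth gives 0; no alternative beats it.
Others report (5, 5, 8): truth gives 0; no alternative beats it.
(Checking all 125 profiles: 6 have a profitable deviation, 119 do not.)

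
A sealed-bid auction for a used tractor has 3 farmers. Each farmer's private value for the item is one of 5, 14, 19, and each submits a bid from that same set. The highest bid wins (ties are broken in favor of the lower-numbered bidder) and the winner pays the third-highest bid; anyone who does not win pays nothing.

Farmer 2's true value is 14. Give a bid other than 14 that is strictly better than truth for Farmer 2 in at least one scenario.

Suppose Farmer 1 bids 5 and Farmer 3 bids 19.
Bid 14: loses, pays 0, utility 0.
Bid 19: wins, pays 5, utility 14 - 5 = 9.
So bidding 19 beats truth here (9 > 0).

19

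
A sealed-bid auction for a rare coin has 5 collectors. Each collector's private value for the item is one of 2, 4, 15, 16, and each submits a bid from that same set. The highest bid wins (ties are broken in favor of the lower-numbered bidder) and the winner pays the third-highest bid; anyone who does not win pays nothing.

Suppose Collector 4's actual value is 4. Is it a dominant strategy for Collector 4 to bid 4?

Consider the case where Collector 1 bids 2, Collector 2 bids 2, Collector 3 bids 2 and Collector 5 bids 15.
Truthful bid 4: loses, pays 0, utility 0.
Bid 15 instead: wins, pays 2, utility 4 - 2 = 2.
Since 2 > 0, bidding 15 is strictly better here, so truthful bidding is not dominant.

No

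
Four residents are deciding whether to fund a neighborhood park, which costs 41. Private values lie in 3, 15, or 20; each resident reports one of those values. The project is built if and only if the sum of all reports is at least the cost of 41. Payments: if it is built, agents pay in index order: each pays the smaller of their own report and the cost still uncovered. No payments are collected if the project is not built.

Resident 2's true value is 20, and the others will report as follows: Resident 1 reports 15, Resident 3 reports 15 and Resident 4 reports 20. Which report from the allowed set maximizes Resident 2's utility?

3

Report 3: project built, pays 3, utility 20 - 3 = 17.
Report 15: project built, pays 15, utility 20 - 15 = 5.
Report 20: project built, pays 20, utility 20 - 20 = 0.
The best choice is 3 with utility 17.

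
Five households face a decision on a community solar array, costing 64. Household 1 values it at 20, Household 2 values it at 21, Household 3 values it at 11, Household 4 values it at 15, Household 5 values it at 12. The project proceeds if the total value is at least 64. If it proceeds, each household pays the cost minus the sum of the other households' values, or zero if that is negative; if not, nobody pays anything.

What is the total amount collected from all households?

11

Total value 79 ≥ cost 64, so it is built.
Household 1: others sum to 59; max(0, 64 - 59) = 5.
Household 2: others sum to 58; max(0, 64 - 58) = 6.
Household 3: others sum to 68; max(0, 64 - 68) = 0.
Household 4: others sum to 64; max(0, 64 - 64) = 0.
Household 5: others sum to 67; max(0, 64 - 67) = 0.
Total collected = 5 + 6 + 0 + 0 + 0 = 11.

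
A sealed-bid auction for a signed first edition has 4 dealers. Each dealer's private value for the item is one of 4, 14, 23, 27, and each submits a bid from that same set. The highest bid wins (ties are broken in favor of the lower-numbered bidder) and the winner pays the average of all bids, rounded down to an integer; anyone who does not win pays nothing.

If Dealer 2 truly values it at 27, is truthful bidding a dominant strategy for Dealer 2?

No

Consider the case where Dealer 1 bids 4, Dealer 3 bids 4 and Dealer 4 bids 4.
Truthful bid 27: wins, pays 9, utility 27 - 9 = 18.
Bid 14 instead: wins, pays 6, utility 27 - 6 = 21.
Since 21 > 18, bidding 14 is strictly better here, so truthful bidding is not dominant.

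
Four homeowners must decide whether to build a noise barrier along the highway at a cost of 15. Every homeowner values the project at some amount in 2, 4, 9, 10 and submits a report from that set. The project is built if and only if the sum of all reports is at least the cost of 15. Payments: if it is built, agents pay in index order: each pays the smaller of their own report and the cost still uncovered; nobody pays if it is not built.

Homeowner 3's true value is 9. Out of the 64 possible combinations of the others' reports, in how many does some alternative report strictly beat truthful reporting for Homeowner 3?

25

Others report (2, 2, 9): truth gives 0; report 2 gives 7 > 0. Violating.
Others report (2, 2, 10): truth gives 0; report 2 gives 7 > 0. Violating.
Others report (2, 4, 9): truth gives 0; report 2 gives 7 > 0. Violating.
Others report (2, 4, 10): truth gives 0; report 2 gives 7 > 0. Violating.
Others report (2, 2, 2): truth gives 0; no alternative beats it.
Others report (2, 2, 4): truth gives 0; no alternative beats it.
(Checking all 64 profiles: 25 have a profitable deviation, 39 do not.)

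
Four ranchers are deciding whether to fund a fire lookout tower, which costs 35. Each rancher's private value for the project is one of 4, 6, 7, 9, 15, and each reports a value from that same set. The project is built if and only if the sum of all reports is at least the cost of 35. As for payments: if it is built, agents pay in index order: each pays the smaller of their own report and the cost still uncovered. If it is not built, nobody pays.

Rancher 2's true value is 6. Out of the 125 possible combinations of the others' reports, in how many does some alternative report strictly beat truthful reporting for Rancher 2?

Others report (4, 15, 15): truth gives 0; report 4 gives 2 > 0. Violating.
Others report (6, 15, 15): truth gives 0; report 4 gives 2 > 0. Violating.
Others report (7, 9, 15): truth gives 0; report 4 gives 2 > 0. Violating.
Others report (7, 15, 9): truth gives 0; report 4 gives 2 > 0. Violating.
Others report (4, 4, 4): truth gives 0; no alternative beats it.
Others report (4, 4, 6): truth gives 0; no alternative beats it.
(Checking all 125 profiles: 22 have a profitable deviation, 103 do not.)

22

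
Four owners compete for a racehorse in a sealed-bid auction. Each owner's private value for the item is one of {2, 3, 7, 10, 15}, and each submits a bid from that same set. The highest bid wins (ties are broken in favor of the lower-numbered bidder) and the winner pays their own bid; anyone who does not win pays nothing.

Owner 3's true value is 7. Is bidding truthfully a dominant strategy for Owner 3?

No

Consider the case where Owner 1 bids 2, Owner 2 bids 2 and Owner 4 bids 2.
Truthful bid 7: wins, pays 7, utility 7 - 7 = 0.
Bid 3 instead: wins, pays 3, utility 7 - 3 = 4.
Since 4 > 0, bidding 3 is strictly better here, so truthful bidding is not dominant.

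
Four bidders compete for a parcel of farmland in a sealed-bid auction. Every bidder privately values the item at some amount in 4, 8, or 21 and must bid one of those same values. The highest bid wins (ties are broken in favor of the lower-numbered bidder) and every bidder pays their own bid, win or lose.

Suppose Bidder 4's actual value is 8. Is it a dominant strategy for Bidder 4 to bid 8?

Consider the case where Bidder 1 bids 4, Bidder 2 bids 4 and Bidder 3 bids 8.
Truthful bid 8: loses but pays 8, utility -8.
Bid 4 instead: loses but pays 4, utility -4.
Since -4 > -8, bidding 4 is strictly better here, so truthful bidding is not dominant.

No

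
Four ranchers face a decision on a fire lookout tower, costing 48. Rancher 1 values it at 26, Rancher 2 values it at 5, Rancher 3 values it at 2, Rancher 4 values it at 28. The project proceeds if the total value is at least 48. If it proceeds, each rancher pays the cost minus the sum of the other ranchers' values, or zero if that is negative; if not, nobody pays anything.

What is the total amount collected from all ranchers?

Total value 61 ≥ cost 48, so it is built.
Rancher 1: others sum to 35; max(0, 48 - 35) = 13.
Rancher 2: others sum to 56; max(0, 48 - 56) = 0.
Rancher 3: others sum to 59; max(0, 48 - 59) = 0.
Rancher 4: others sum to 33; max(0, 48 - 33) = 15.
Total collected = 13 + 0 + 0 + 15 = 28.

28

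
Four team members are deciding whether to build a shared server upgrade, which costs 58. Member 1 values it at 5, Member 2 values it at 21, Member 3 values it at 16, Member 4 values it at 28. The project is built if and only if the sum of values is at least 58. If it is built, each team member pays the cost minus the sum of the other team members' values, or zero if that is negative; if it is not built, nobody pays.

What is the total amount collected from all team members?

29

Total value 70 ≥ cost 58, so it is built.
Member 1: others sum to 65; max(0, 58 - 65) = 0.
Member 2: others sum to 49; max(0, 58 - 49) = 9.
Member 3: others sum to 54; max(0, 58 - 54) = 4.
Member 4: others sum to 42; max(0, 58 - 42) = 16.
Total collected = 0 + 9 + 4 + 16 = 29.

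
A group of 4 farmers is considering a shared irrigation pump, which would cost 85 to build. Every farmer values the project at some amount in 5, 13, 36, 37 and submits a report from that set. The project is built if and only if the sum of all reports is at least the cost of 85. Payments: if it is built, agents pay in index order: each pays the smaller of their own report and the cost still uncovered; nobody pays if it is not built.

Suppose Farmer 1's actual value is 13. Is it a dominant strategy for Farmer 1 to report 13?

Consider the case where Farmer 2 reports 13, Farmer 3 reports 36 and Farmer 4 reports 36.
Truthful report 13: project built, pays 13, utility 13 - 13 = 0.
Report 5 instead: project built, pays 5, utility 13 - 5 = 8.
Since 8 > 0, reporting 5 is strictly better here, so truthful reporting is not dominant.

No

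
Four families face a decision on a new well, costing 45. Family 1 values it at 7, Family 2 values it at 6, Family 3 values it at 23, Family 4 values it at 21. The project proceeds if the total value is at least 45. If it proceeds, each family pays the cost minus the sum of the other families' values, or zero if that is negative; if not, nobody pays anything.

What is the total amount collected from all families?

Total value 57 ≥ cost 45, so it is built.
Family 1: others sum to 50; max(0, 45 - 50) = 0.
Family 2: others sum to 51; max(0, 45 - 51) = 0.
Family 3: others sum to 34; max(0, 45 - 34) = 11.
Family 4: others sum to 36; max(0, 45 - 36) = 9.
Total collected = 0 + 0 + 11 + 9 = 20.

20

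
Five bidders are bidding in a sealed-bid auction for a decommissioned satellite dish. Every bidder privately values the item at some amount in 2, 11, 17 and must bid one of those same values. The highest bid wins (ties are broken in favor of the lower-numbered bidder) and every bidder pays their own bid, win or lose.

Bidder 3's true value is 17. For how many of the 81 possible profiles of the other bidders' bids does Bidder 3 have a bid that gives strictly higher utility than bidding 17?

49

Others bid (2, 2, 2, 2): truth gives 0; bid 11 gives 6 > 0. Violating.
Others bid (2, 2, 2, 11): truth gives 0; bid 11 gives 6 > 0. Violating.
Others bid (2, 2, 11, 2): truth gives 0; bid 11 gives 6 > 0. Violating.
Others bid (2, 2, 11, 11): truth gives 0; bid 11 gives 6 > 0. Violating.
Others bid (2, 2, 2, 17): truth gives 0; no alternative beats it.
Others bid (2, 2, 11, 17): truth gives 0; no alternative beats it.
(Checking all 81 profiles: 49 have a profitable deviation, 32 do not.)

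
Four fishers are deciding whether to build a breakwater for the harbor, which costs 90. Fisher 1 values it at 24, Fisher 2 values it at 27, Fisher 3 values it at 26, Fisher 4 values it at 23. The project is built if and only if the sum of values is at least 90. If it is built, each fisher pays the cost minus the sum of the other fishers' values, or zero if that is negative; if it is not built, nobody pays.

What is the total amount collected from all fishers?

Total value 100 ≥ cost 90, so it is built.
Fisher 1: others sum to 76; max(0, 90 - 76) = 14.
Fisher 2: others sum to 73; max(0, 90 - 73) = 17.
Fisher 3: others sum to 74; max(0, 90 - 74) = 16.
Fisher 4: others sum to 77; max(0, 90 - 77) = 13.
Total collected = 14 + 17 + 16 + 13 = 60.

60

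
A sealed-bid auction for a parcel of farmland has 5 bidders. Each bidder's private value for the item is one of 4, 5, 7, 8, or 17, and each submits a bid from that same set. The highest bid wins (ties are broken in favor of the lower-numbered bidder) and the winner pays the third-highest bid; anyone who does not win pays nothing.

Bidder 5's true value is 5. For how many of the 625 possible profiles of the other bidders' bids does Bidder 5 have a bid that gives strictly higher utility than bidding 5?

Others bid (4, 4, 4, 5): truth gives 0; bid 7 gives 1 > 0. Violating.
Others bid (4, 4, 4, 7): truth gives 0; bid 8 gives 1 > 0. Violating.
Others bid (4, 4, 4, 8): truth gives 0; bid 17 gives 1 > 0. Violating.
Others bid (4, 4, 5, 4): truth gives 0; bid 7 gives 1 > 0. Violating.
Others bid (4, 4, 4, 4): truth gives 1; no alternative beats it.
Others bid (4, 4, 4, 17): truth gives 0; no alternative beats it.
(Checking all 625 profiles: 12 have a profitable deviation, 613 do not.)

12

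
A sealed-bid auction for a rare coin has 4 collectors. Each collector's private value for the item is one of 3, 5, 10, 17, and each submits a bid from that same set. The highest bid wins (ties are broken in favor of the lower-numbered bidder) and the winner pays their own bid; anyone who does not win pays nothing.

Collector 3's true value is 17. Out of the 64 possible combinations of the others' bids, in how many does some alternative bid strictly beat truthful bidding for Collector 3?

12

Others bid (3, 3, 3): truth gives 0; bid 5 gives 12 > 0. Violating.
Others bid (3, 3, 5): truth gives 0; bid 5 gives 12 > 0. Violating.
Others bid (3, 3, 10): truth gives 0; bid 10 gives 7 > 0. Violating.
Others bid (3, 5, 3): truth gives 0; bid 10 gives 7 > 0. Violating.
Others bid (3, 3, 17): truth gives 0; no alternative beats it.
Others bid (3, 5, 17): truth gives 0; no alternative beats it.
(Checking all 64 profiles: 12 have a profitable deviation, 52 do not.)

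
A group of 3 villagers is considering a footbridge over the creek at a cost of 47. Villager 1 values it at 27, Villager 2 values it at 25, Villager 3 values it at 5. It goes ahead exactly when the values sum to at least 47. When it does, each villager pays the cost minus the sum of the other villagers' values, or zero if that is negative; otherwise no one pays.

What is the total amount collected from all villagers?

Total value 57 ≥ cost 47, so it is built.
Villager 1: others sum to 30; max(0, 47 - 30) = 17.
Villager 2: others sum to 32; max(0, 47 - 32) = 15.
Villager 3: others sum to 52; max(0, 47 - 52) = 0.
Total collected = 17 + 15 + 0 = 32.

32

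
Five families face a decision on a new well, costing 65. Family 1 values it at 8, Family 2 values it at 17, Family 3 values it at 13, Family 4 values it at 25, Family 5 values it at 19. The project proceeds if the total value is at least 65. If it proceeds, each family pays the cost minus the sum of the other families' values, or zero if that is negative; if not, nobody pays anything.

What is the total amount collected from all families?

10

Total value 82 ≥ cost 65, so it is built.
Family 1: others sum to 74; max(0, 65 - 74) = 0.
Family 2: others sum to 65; max(0, 65 - 65) = 0.
Family 3: others sum to 69; max(0, 65 - 69) = 0.
Family 4: others sum to 57; max(0, 65 - 57) = 8.
Family 5: others sum to 63; max(0, 65 - 63) = 2.
Total collected = 0 + 0 + 0 + 8 + 2 = 10.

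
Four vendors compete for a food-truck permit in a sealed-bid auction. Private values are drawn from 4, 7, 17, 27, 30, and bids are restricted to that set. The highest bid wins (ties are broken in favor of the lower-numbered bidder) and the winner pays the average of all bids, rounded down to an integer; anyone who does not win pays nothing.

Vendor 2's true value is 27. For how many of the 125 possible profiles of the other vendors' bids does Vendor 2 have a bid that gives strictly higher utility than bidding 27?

66

Others bid (4, 4, 4): truth gives 18; bid 7 gives 23 > 18. Violating.
Others bid (4, 4, 7): truth gives 17; bid 7 gives 22 > 17. Violating.
Others bid (4, 4, 17): truth gives 14; bid 17 gives 17 > 14. Violating.
Others bid (4, 4, 30): truth gives 0; bid 30 gives 10 > 0. Violating.
Others bid (4, 4, 27): truth gives 12; no alternative beats it.
Others bid (4, 7, 27): truth gives 11; no alternative beats it.
(Checking all 125 profiles: 66 have a profitable deviation, 59 do not.)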